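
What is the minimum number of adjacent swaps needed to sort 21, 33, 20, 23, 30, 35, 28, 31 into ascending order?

9

Each adjacent swap fixes exactly one inversion, so the minimum swap count equals the number of inversions.
Count inversions — for each element, later elements that are smaller:
21: 20 → 1
33: 20, 23, 30, 28, 31 → 5
20: none → 0
23: none → 0
30: 28 → 1
35: 28, 31 → 2
28: none → 0
31: none → 0
Total inversions: 1 + 5 + 0 + 0 + 1 + 2 + 0 + 0 = 9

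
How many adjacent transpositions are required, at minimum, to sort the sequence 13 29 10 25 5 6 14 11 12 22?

23 adjacent swaps

The minimum number of adjacent swaps to sort an array equals its inversion count, since every such swap removes exactly one inversion.
Count inversions — for each element, later elements that are smaller:
13: 10, 5, 6, 11, 12 → 5
29: 10, 25, 5, 6, 14, 11, 12, 22 → 8
10: 5, 6 → 2
25: 5, 6, 14, 11, 12, 22 → 6
5: none → 0
6: none → 0
14: 11, 12 → 2
11: none → 0
12: none → 0
22: none → 0
Total inversions: 5 + 8 + 2 + 6 + 0 + 0 + 2 + 0 + 0 + 0 = 23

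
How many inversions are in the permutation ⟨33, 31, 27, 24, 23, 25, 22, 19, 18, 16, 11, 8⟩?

For each element, count later entries that are smaller:
33 → 31, 27, 24, 23, 25, 22, 19, 18, 16, 11, 8 → 11
31 → 27, 24, 23, 25, 22, 19, 18, 16, 11, 8 → 10
27 → 24, 23, 25, 22, 19, 18, 16, 11, 8 → 9
24 → 23, 22, 19, 18, 16, 11, 8 → 7
23 → 22, 19, 18, 16, 11, 8 → 6
25 → 22, 19, 18, 16, 11, 8 → 6
22 → 19, 18, 16, 11, 8 → 5
19 → 18, 16, 11, 8 → 4
18 → 16, 11, 8 → 3
16 → 11, 8 → 2
11 → 8 → 1
8 → none → 0
Sum: 11 + 10 + 9 + 7 + 6 + 6 + 5 + 4 + 3 + 2 + 1 + 0 = 64

64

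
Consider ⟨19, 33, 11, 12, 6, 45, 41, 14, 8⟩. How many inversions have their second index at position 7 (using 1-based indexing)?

1

The element at index 7 is 41.
Elements before it: 19, 33, 11, 12, 6, 45
Those larger than 41: 45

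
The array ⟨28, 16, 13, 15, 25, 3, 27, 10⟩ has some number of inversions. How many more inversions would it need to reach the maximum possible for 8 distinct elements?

10

Maximum inversions for 8 distinct elements is C(8, 2) = 8·7/2 = 28.
Current inversions — for each element, count later smaller elements:
28: 7
16: 4
13: 2
15: 2
25: 2
3: 0
27: 1
10: 0
Current total: 7 + 4 + 2 + 2 + 2 + 0 + 1 + 0 = 18
Shortfall: 28 − 18 = 10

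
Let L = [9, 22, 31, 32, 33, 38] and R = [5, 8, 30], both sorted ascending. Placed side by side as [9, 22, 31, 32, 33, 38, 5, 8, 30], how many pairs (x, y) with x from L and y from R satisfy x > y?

Count, for every r in R, how many entries of L exceed r:
r = 5: 9, 22, 31, 32, 33, 38 → 6
r = 8: 9, 22, 31, 32, 33, 38 → 6
r = 30: 31, 32, 33, 38 → 4
Cross-inversions: 6 + 6 + 4 = 16

16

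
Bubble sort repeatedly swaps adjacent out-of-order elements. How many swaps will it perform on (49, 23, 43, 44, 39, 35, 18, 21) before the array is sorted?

22 swaps

Minimum adjacent swaps = number of inversions (each swap of adjacent out-of-order elements removes one inversion and no swap can remove more).
Count inversions — for each element, later elements that are smaller:
49: 23, 43, 44, 39, 35, 18, 21 → 7
23: 18, 21 → 2
43: 39, 35, 18, 21 → 4
44: 39, 35, 18, 21 → 4
39: 35, 18, 21 → 3
35: 18, 21 → 2
18: none → 0
21: none → 0
Total inversions: 7 + 2 + 4 + 4 + 3 + 2 + 0 + 0 = 22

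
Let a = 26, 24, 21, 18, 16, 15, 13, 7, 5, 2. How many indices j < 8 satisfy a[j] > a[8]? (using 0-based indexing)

The element at index 8 is 5.
Elements before it: 26, 24, 21, 18, 16, 15, 13, 7
Those larger than 5: 26, 24, 21, 18, 16, 15, 13, 7

8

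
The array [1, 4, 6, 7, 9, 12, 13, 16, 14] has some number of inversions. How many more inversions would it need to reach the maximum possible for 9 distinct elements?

35

Maximum inversions for 9 distinct elements is C(9, 2) = 9·8/2 = 36.
Current inversions — for each element, count later smaller elements:
1: 0
4: 0
6: 0
7: 0
9: 0
12: 0
13: 0
16: 1
14: 0
Current total: 0 + 0 + 0 + 0 + 0 + 0 + 0 + 1 + 0 = 1
Shortfall: 36 − 1 = 35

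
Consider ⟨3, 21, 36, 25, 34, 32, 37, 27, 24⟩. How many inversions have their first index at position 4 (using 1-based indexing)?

The element at index 4 is 25.
Elements after it: 34, 32, 37, 27, 24
Those smaller than 25: 24

1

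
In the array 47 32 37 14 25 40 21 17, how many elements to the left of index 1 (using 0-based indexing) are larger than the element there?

The element at index 1 is 32.
Elements before it: 47
Those larger than 32: 47

1 such element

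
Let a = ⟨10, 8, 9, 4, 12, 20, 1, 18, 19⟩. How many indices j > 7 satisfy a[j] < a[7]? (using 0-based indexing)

0 such elements

The element at index 7 is 18.
Elements after it: 19
None of them are smaller than 18.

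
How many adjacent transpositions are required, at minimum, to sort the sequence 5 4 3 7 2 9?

Each adjacent swap fixes exactly one inversion, so the minimum swap count equals the number of inversions.
Count inversions — for each element, later elements that are smaller:
5: 4, 3, 2 → 3
4: 3, 2 → 2
3: 2 → 1
7: 2 → 1
2: none → 0
9: none → 0
Total inversions: 3 + 2 + 1 + 1 + 0 + 0 = 7

7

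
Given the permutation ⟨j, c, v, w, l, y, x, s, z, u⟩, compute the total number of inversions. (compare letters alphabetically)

Sweep left to right; for each value list the smaller values that follow it:
j → c → 1
c → none → 0
v → l, s, u → 3
w → l, s, u → 3
l → none → 0
y → x, s, u → 3
x → s, u → 2
s → none → 0
z → u → 1
u → none → 0
Sum: 1 + 0 + 3 + 3 + 0 + 3 + 2 + 0 + 1 + 0 = 13

There are 13 inversions.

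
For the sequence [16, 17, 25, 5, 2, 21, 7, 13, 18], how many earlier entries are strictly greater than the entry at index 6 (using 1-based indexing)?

The element at index 6 is 21.
Elements before it: 16, 17, 25, 5, 2
Those larger than 21: 25

1 such element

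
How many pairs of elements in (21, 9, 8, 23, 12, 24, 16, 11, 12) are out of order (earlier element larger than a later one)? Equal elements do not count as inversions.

Count, for each position, how many later elements it exceeds:
21 → 9, 8, 12, 16, 11, 12 → 6
9 → 8 → 1
8 → none → 0
23 → 12, 16, 11, 12 → 4
12 → 11 → 1
24 → 16, 11, 12 → 3
16 → 11, 12 → 2
11 → none → 0
12 → none → 0
Sum: 6 + 1 + 0 + 4 + 1 + 3 + 2 + 0 + 0 = 17

17 inversions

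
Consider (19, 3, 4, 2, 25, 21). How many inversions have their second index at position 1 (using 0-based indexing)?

1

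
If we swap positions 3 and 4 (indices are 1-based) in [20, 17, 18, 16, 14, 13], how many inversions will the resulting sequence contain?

13 inversions

Positions 3 and 4 hold 18 and 16; after swapping, the array is [20, 17, 16, 18, 14, 13].
Count, for each position, how many later elements it exceeds:
20 → 17, 16, 18, 14, 13 → 5
17 → 16, 14, 13 → 3
16 → 14, 13 → 2
18 → 14, 13 → 2
14 → 13 → 1
13 → none → 0
Sum: 5 + 3 + 2 + 2 + 1 + 0 = 13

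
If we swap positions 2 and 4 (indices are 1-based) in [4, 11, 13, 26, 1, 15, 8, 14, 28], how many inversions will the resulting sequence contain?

14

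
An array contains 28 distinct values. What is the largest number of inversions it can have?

Inversions: 378

A reversed (strictly descending) arrangement makes every pair an inversion, giving C(28, 2) inversions.
C(28, 2) = 28·27/2 = 378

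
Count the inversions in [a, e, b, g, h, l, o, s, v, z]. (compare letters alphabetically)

Sweep left to right; for each value list the smaller values that follow it:
a → none → 0
e → b → 1
b → none → 0
g → none → 0
h → none → 0
l → none → 0
o → none → 0
s → none → 0
v → none → 0
z → none → 0
Sum: 0 + 1 + 0 + 0 + 0 + 0 + 0 + 0 + 0 + 0 = 1

There is 1 inversion.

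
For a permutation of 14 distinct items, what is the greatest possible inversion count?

A reversed (strictly descending) arrangement makes every pair an inversion, giving C(14, 2) inversions.
C(14, 2) = 14·13/2 = 91

91 inversions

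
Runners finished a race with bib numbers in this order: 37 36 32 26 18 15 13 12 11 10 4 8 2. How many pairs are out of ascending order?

Element-by-element contributions:
37 → 36, 32, 26, 18, 15, 13, 12, 11, 10, 4, 8, 2 → 12
36 → 32, 26, 18, 15, 13, 12, 11, 10, 4, 8, 2 → 11
32 → 26, 18, 15, 13, 12, 11, 10, 4, 8, 2 → 10
26 → 18, 15, 13, 12, 11, 10, 4, 8, 2 → 9
18 → 15, 13, 12, 11, 10, 4, 8, 2 → 8
15 → 13, 12, 11, 10, 4, 8, 2 → 7
13 → 12, 11, 10, 4, 8, 2 → 6
12 → 11, 10, 4, 8, 2 → 5
11 → 10, 4, 8, 2 → 4
10 → 4, 8, 2 → 3
4 → 2 → 1
8 → 2 → 1
2 → none → 0
Sum: 12 + 11 + 10 + 9 + 8 + 7 + 6 + 5 + 4 + 3 + 1 + 1 + 0 = 77

77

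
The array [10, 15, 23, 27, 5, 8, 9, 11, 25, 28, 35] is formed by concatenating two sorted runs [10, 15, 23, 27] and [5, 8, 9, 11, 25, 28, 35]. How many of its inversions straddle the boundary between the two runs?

16 cross-inversions

For each element r of the right run, count left-run elements greater than r:
r = 5: 10, 15, 23, 27 → 4
r = 8: 10, 15, 23, 27 → 4
r = 9: 10, 15, 23, 27 → 4
r = 11: 15, 23, 27 → 3
r = 25: 27 → 1
r = 28: none → 0
r = 35: none → 0
Cross-inversions: 4 + 4 + 4 + 3 + 1 + 0 + 0 = 16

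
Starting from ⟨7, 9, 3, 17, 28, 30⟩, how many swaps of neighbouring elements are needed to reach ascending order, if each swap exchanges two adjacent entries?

There are 2 swaps.

Minimum adjacent swaps = number of inversions (each swap of adjacent out-of-order elements removes one inversion and no swap can remove more).
Count inversions — for each element, later elements that are smaller:
7: 3 → 1
9: 3 → 1
3: none → 0
17: none → 0
28: none → 0
30: none → 0
Total inversions: 1 + 1 + 0 + 0 + 0 + 0 = 2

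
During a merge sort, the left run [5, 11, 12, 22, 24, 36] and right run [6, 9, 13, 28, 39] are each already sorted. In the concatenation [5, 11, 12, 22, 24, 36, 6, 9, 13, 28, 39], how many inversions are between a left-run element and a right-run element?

14 split inversions

Count, for every r in R, how many entries of L exceed r:
r = 6: 11, 12, 22, 24, 36 → 5
r = 9: 11, 12, 22, 24, 36 → 5
r = 13: 22, 24, 36 → 3
r = 28: 36 → 1
r = 39: none → 0
Cross-inversions: 5 + 5 + 3 + 1 + 0 = 14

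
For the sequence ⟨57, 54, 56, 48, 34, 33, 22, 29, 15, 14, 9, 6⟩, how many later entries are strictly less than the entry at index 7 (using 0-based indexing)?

4

The element at index 7 is 29.
Elements after it: 15, 14, 9, 6
Those smaller than 29: 15, 14, 9, 6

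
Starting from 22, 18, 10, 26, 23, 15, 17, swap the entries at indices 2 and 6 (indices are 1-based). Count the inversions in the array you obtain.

Positions 2 and 6 hold 18 and 15; after swapping, the array is [22, 15, 10, 26, 23, 18, 17].
For each element, count later entries that are smaller:
22 → 15, 10, 18, 17 → 4
15 → 10 → 1
10 → none → 0
26 → 23, 18, 17 → 3
23 → 18, 17 → 2
18 → 17 → 1
17 → none → 0
Sum: 4 + 1 + 0 + 3 + 2 + 1 + 0 = 11

11 inversions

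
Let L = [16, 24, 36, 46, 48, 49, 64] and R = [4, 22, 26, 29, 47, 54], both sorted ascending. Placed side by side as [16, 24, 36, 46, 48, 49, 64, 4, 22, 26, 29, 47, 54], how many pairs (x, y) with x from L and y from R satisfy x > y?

For each element r of the right run, count left-run elements greater than r:
r = 4: 16, 24, 36, 46, 48, 49, 64 → 7
r = 22: 24, 36, 46, 48, 49, 64 → 6
r = 26: 36, 46, 48, 49, 64 → 5
r = 29: 36, 46, 48, 49, 64 → 5
r = 47: 48, 49, 64 → 3
r = 54: 64 → 1
Cross-inversions: 7 + 6 + 5 + 5 + 3 + 1 = 27

27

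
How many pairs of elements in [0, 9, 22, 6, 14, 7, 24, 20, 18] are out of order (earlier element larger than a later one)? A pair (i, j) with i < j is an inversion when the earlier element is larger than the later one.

Count, for each position, how many later elements it exceeds:
0 → none → 0
9 → 6, 7 → 2
22 → 6, 14, 7, 20, 18 → 5
6 → none → 0
14 → 7 → 1
7 → none → 0
24 → 20, 18 → 2
20 → 18 → 1
18 → none → 0
Sum: 0 + 2 + 5 + 0 + 1 + 0 + 2 + 1 + 0 = 11

Out-of-order pairs: 11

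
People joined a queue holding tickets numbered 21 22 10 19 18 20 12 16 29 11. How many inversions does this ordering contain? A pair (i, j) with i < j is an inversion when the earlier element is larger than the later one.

27 out-of-order pairs

Element-by-element contributions:
21: 7
22: 7
10: 0
19: 4
18: 3
20: 3
12: 1
16: 1
29: 1
11: 0
Sum: 7 + 7 + 0 + 4 + 3 + 3 + 1 + 1 + 1 + 0 = 27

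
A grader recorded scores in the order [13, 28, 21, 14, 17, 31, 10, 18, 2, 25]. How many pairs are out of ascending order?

24

Count, for each position, how many later elements it exceeds:
13 → 10, 2 → 2
28 → 21, 14, 17, 10, 18, 2, 25 → 7
21 → 14, 17, 10, 18, 2 → 5
14 → 10, 2 → 2
17 → 10, 2 → 2
31 → 10, 18, 2, 25 → 4
10 → 2 → 1
18 → 2 → 1
2 → none → 0
25 → none → 0
Sum: 2 + 7 + 5 + 2 + 2 + 4 + 1 + 1 + 0 + 0 = 24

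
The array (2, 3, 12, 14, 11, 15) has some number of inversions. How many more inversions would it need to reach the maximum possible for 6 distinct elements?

13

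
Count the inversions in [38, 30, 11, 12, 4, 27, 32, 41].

Count, for each position, how many later elements it exceeds:
38: 6
30: 4
11: 1
12: 1
4: 0
27: 0
32: 0
41: 0
Sum: 6 + 4 + 1 + 1 + 0 + 0 + 0 + 0 = 12

12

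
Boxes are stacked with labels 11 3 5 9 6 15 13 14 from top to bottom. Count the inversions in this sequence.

7 inversions

For each element, count later entries that are smaller:
11 → 3, 5, 9, 6 → 4
3 → none → 0
5 → none → 0
9 → 6 → 1
6 → none → 0
15 → 13, 14 → 2
13 → none → 0
14 → none → 0
Sum: 4 + 0 + 0 + 1 + 0 + 2 + 0 + 0 = 7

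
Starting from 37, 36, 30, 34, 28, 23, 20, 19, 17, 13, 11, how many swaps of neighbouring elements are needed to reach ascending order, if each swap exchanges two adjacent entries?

The minimum number of adjacent swaps to sort an array equals its inversion count, since every such swap removes exactly one inversion.
Count inversions — for each element, later elements that are smaller:
37: 36, 30, 34, 28, 23, 20, 19, 17, 13, 11 → 10
36: 30, 34, 28, 23, 20, 19, 17, 13, 11 → 9
30: 28, 23, 20, 19, 17, 13, 11 → 7
34: 28, 23, 20, 19, 17, 13, 11 → 7
28: 23, 20, 19, 17, 13, 11 → 6
23: 20, 19, 17, 13, 11 → 5
20: 19, 17, 13, 11 → 4
19: 17, 13, 11 → 3
17: 13, 11 → 2
13: 11 → 1
11: none → 0
Total inversions: 10 + 9 + 7 + 7 + 6 + 5 + 4 + 3 + 2 + 1 + 0 = 54

Swaps: 54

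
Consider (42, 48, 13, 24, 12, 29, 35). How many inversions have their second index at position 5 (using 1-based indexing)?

4

The element at index 5 is 12.
Elements before it: 42, 48, 13, 24
Those larger than 12: 42, 48, 13, 24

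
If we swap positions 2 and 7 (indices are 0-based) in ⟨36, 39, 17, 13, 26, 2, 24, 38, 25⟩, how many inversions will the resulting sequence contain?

25 inversions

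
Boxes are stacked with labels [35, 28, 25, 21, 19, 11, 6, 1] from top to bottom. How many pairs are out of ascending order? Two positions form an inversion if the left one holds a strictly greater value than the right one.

28

Count, for each position, how many later elements it exceeds:
35 → 28, 25, 21, 19, 11, 6, 1 → 7
28 → 25, 21, 19, 11, 6, 1 → 6
25 → 21, 19, 11, 6, 1 → 5
21 → 19, 11, 6, 1 → 4
19 → 11, 6, 1 → 3
11 → 6, 1 → 2
6 → 1 → 1
1 → none → 0
Sum: 7 + 6 + 5 + 4 + 3 + 2 + 1 + 0 = 28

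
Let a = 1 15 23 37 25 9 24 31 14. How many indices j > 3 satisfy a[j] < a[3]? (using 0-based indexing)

The element at index 3 is 37.
Elements after it: 25, 9, 24, 31, 14
Those smaller than 37: 25, 9, 24, 31, 14

5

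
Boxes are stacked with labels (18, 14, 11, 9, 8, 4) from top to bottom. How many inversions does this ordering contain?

15

Count, for each position, how many later elements it exceeds:
18: 5
14: 4
11: 3
9: 2
8: 1
4: 0
Sum: 5 + 4 + 3 + 2 + 1 + 0 = 15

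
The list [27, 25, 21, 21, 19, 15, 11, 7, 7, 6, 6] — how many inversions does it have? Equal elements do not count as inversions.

52

Element-by-element contributions:
27: 10
25: 9
21: 7
21: 7
19: 6
15: 5
11: 4
7: 2
7: 2
6: 0
6: 0
Sum: 10 + 9 + 7 + 7 + 6 + 5 + 4 + 2 + 2 + 0 + 0 = 52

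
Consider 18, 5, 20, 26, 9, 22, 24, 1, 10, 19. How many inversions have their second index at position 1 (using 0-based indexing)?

The element at index 1 is 5.
Elements before it: 18
Those larger than 5: 18

1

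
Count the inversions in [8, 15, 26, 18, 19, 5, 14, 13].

Out-of-order pairs: 16

For each element, count later entries that are smaller:
8: 1
15: 3
26: 5
18: 3
19: 3
5: 0
14: 1
13: 0
Sum: 1 + 3 + 5 + 3 + 3 + 0 + 1 + 0 = 16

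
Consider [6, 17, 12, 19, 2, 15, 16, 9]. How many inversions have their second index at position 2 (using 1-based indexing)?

The element at index 2 is 17.
Elements before it: 6
None of them are larger than 17.

0 such elements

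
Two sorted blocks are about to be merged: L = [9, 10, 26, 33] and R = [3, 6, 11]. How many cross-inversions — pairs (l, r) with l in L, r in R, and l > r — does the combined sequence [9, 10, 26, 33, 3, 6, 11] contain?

10

For each element r of the right run, count left-run elements greater than r:
r = 3: 9, 10, 26, 33 → 4
r = 6: 9, 10, 26, 33 → 4
r = 11: 26, 33 → 2
Cross-inversions: 4 + 4 + 2 = 10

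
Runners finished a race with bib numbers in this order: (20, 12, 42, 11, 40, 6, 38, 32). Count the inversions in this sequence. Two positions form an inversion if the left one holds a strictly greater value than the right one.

15

For each element, count later entries that are smaller:
20 → 12, 11, 6 → 3
12 → 11, 6 → 2
42 → 11, 40, 6, 38, 32 → 5
11 → 6 → 1
40 → 6, 38, 32 → 3
6 → none → 0
38 → 32 → 1
32 → none → 0
Sum: 3 + 2 + 5 + 1 + 3 + 0 + 1 + 0 = 15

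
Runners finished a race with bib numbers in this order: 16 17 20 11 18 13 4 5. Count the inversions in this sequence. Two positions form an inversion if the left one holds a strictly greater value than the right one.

Element-by-element contributions:
16 → 11, 13, 4, 5 → 4
17 → 11, 13, 4, 5 → 4
20 → 11, 18, 13, 4, 5 → 5
11 → 4, 5 → 2
18 → 13, 4, 5 → 3
13 → 4, 5 → 2
4 → none → 0
5 → none → 0
Sum: 4 + 4 + 5 + 2 + 3 + 2 + 0 + 0 = 20

20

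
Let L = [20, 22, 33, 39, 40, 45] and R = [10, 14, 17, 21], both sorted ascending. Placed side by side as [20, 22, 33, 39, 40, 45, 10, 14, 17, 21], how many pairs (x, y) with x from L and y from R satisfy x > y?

Take each right-half value and tally the left-half values above it:
r = 10: 20, 22, 33, 39, 40, 45 → 6
r = 14: 20, 22, 33, 39, 40, 45 → 6
r = 17: 20, 22, 33, 39, 40, 45 → 6
r = 21: 22, 33, 39, 40, 45 → 5
Cross-inversions: 6 + 6 + 6 + 5 = 23

23 cross-inversions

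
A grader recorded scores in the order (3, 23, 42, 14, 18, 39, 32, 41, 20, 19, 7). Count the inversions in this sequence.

There are 28 out-of-order pairs.

For each element, count later entries that are smaller:
3: 0
23: 5
42: 8
14: 1
18: 1
39: 4
32: 3
41: 3
20: 2
19: 1
7: 0
Sum: 0 + 5 + 8 + 1 + 1 + 4 + 3 + 3 + 2 + 1 + 0 = 28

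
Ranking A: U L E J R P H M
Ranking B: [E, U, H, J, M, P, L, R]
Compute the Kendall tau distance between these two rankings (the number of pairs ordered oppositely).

12 discordant pairs

Assign each item its position (1..8) in the first ordering, then rewrite the second ordering as that position sequence:
positions: U→1, L→2, E→3, J→4, R→5, P→6, H→7, M→8
second ordering as positions: [3, 1, 7, 4, 8, 6, 2, 5]
Discordant pairs = inversions in this position sequence.
3: 1, 2 → 2
1: 0
7: 4, 6, 2, 5 → 4
4: 2 → 1
8: 6, 2, 5 → 3
6: 2, 5 → 2
2: 0
5: 0
Total: 2 + 0 + 4 + 1 + 3 + 2 + 0 + 0 = 12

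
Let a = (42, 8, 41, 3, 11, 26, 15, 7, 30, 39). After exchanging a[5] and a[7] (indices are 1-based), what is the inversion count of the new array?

Positions 5 and 7 hold 11 and 15; after swapping, the array is [42, 8, 41, 3, 15, 26, 11, 7, 30, 39].
Count, for each position, how many later elements it exceeds:
42: 9
8: 2
41: 7
3: 0
15: 2
26: 2
11: 1
7: 0
30: 0
39: 0
Sum: 9 + 2 + 7 + 0 + 2 + 2 + 1 + 0 + 0 + 0 = 23

23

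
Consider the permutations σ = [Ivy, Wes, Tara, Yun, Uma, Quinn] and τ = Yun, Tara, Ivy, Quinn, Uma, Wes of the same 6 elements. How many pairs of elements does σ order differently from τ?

8 discordant pairs

Assign each item its position (1..6) in the first ordering, then rewrite the second ordering as that position sequence:
positions: Ivy→1, Wes→2, Tara→3, Yun→4, Uma→5, Quinn→6
second ordering as positions: [4, 3, 1, 6, 5, 2]
Discordant pairs = inversions in this position sequence.
4: 3, 1, 2 → 3
3: 1, 2 → 2
1: 0
6: 5, 2 → 2
5: 2 → 1
2: 0
Total: 3 + 2 + 0 + 2 + 1 + 0 = 8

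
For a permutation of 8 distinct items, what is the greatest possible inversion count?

28 inversions

A reversed (strictly descending) arrangement makes every pair an inversion, giving C(8, 2) inversions.
C(8, 2) = 8·7/2 = 28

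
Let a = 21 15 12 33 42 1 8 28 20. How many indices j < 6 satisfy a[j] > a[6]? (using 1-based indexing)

The element at index 6 is 1.
Elements before it: 21, 15, 12, 33, 42
Those larger than 1: 21, 15, 12, 33, 42

5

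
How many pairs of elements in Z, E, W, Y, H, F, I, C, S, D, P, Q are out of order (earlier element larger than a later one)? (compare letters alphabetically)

Count, for each position, how many later elements it exceeds:
Z → E, W, Y, H, F, I, C, S, D, P, Q → 11
E → C, D → 2
W → H, F, I, C, S, D, P, Q → 8
Y → H, F, I, C, S, D, P, Q → 8
H → F, C, D → 3
F → C, D → 2
I → C, D → 2
C → none → 0
S → D, P, Q → 3
D → none → 0
P → none → 0
Q → none → 0
Sum: 11 + 2 + 8 + 8 + 3 + 2 + 2 + 0 + 3 + 0 + 0 + 0 = 39

39 inversions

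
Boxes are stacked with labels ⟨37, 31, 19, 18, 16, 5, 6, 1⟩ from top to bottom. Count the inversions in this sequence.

Sweep left to right; for each value list the smaller values that follow it:
37 → 31, 19, 18, 16, 5, 6, 1 → 7
31 → 19, 18, 16, 5, 6, 1 → 6
19 → 18, 16, 5, 6, 1 → 5
18 → 16, 5, 6, 1 → 4
16 → 5, 6, 1 → 3
5 → 1 → 1
6 → 1 → 1
1 → none → 0
Sum: 7 + 6 + 5 + 4 + 3 + 1 + 1 + 0 = 27

27 inversions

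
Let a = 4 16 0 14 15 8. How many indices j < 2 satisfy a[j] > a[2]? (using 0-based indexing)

2 such elements

The element at index 2 is 0.
Elements before it: 4, 16
Those larger than 0: 4, 16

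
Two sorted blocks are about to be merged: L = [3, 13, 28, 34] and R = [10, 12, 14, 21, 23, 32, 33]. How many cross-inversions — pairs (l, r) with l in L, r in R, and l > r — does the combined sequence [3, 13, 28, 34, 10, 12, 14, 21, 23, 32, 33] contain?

14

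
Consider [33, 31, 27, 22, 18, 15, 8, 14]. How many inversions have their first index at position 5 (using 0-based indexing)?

The element at index 5 is 15.
Elements after it: 8, 14
Those smaller than 15: 8, 14

2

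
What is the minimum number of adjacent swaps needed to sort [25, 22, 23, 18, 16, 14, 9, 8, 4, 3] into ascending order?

Minimum adjacent swaps = number of inversions (each swap of adjacent out-of-order elements removes one inversion and no swap can remove more).
Count inversions — for each element, later elements that are smaller:
25: 22, 23, 18, 16, 14, 9, 8, 4, 3 → 9
22: 18, 16, 14, 9, 8, 4, 3 → 7
23: 18, 16, 14, 9, 8, 4, 3 → 7
18: 16, 14, 9, 8, 4, 3 → 6
16: 14, 9, 8, 4, 3 → 5
14: 9, 8, 4, 3 → 4
9: 8, 4, 3 → 3
8: 4, 3 → 2
4: 3 → 1
3: none → 0
Total inversions: 9 + 7 + 7 + 6 + 5 + 4 + 3 + 2 + 1 + 0 = 44

44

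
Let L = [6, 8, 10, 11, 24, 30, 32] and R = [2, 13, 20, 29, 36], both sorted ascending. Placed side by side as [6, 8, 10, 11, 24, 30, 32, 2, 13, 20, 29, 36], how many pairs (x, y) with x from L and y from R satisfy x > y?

15 split inversions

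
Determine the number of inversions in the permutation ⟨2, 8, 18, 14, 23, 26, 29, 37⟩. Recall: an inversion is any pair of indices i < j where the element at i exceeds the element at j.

1

Element-by-element contributions:
2: 0
8: 0
18: 1
14: 0
23: 0
26: 0
29: 0
37: 0
Sum: 0 + 0 + 1 + 0 + 0 + 0 + 0 + 0 = 1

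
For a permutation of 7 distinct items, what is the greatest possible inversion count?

21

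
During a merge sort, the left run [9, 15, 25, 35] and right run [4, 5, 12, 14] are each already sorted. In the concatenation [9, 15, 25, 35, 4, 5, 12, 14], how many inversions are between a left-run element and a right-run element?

14 cross-inversions

Take each right-half value and tally the left-half values above it:
r = 4: 9, 15, 25, 35 → 4
r = 5: 9, 15, 25, 35 → 4
r = 12: 15, 25, 35 → 3
r = 14: 15, 25, 35 → 3
Cross-inversions: 4 + 4 + 3 + 3 = 14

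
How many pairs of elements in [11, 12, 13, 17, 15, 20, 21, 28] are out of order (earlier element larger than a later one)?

Sweep left to right; for each value list the smaller values that follow it:
11: 0
12: 0
13: 0
17: 1
15: 0
20: 0
21: 0
28: 0
Sum: 0 + 0 + 0 + 1 + 0 + 0 + 0 + 0 = 1

1 inversion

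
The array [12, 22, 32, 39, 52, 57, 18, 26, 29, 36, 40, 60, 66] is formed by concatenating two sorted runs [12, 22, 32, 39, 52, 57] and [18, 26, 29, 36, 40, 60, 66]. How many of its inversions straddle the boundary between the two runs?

Take each right-half value and tally the left-half values above it:
r = 18: 22, 32, 39, 52, 57 → 5
r = 26: 32, 39, 52, 57 → 4
r = 29: 32, 39, 52, 57 → 4
r = 36: 39, 52, 57 → 3
r = 40: 52, 57 → 2
r = 60: none → 0
r = 66: none → 0
Cross-inversions: 5 + 4 + 4 + 3 + 2 + 0 + 0 = 18

18 split inversions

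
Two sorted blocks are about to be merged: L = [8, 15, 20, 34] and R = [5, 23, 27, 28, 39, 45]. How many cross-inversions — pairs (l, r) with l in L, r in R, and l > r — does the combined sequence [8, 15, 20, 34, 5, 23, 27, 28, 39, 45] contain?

7

For each element r of the right run, count left-run elements greater than r:
r = 5: 8, 15, 20, 34 → 4
r = 23: 34 → 1
r = 27: 34 → 1
r = 28: 34 → 1
r = 39: none → 0
r = 45: none → 0
Cross-inversions: 4 + 1 + 1 + 1 + 0 + 0 = 7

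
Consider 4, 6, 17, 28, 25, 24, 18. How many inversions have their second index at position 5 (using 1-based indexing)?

The element at index 5 is 25.
Elements before it: 4, 6, 17, 28
Those larger than 25: 28

1 such element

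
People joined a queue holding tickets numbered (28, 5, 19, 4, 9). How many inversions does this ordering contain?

7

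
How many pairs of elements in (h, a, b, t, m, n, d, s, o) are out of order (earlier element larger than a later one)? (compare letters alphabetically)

Element-by-element contributions:
h: 3
a: 0
b: 0
t: 5
m: 1
n: 1
d: 0
s: 1
o: 0
Sum: 3 + 0 + 0 + 5 + 1 + 1 + 0 + 1 + 0 = 11

11 out-of-order pairs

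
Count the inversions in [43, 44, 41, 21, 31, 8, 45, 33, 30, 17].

31

Count, for each position, how many later elements it exceeds:
43 → 41, 21, 31, 8, 33, 30, 17 → 7
44 → 41, 21, 31, 8, 33, 30, 17 → 7
41 → 21, 31, 8, 33, 30, 17 → 6
21 → 8, 17 → 2
31 → 8, 30, 17 → 3
8 → none → 0
45 → 33, 30, 17 → 3
33 → 30, 17 → 2
30 → 17 → 1
17 → none → 0
Sum: 7 + 7 + 6 + 2 + 3 + 0 + 3 + 2 + 1 + 0 = 31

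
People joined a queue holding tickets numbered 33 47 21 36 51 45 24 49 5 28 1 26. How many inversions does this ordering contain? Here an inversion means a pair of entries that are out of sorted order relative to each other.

Element-by-element contributions:
33 → 21, 24, 5, 28, 1, 26 → 6
47 → 21, 36, 45, 24, 5, 28, 1, 26 → 8
21 → 5, 1 → 2
36 → 24, 5, 28, 1, 26 → 5
51 → 45, 24, 49, 5, 28, 1, 26 → 7
45 → 24, 5, 28, 1, 26 → 5
24 → 5, 1 → 2
49 → 5, 28, 1, 26 → 4
5 → 1 → 1
28 → 1, 26 → 2
1 → none → 0
26 → none → 0
Sum: 6 + 8 + 2 + 5 + 7 + 5 + 2 + 4 + 1 + 2 + 0 + 0 = 42

42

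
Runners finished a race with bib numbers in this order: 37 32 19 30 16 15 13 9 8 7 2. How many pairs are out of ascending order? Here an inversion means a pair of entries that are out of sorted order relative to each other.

54 inversions

For each element, count later entries that are smaller:
37 → 32, 19, 30, 16, 15, 13, 9, 8, 7, 2 → 10
32 → 19, 30, 16, 15, 13, 9, 8, 7, 2 → 9
19 → 16, 15, 13, 9, 8, 7, 2 → 7
30 → 16, 15, 13, 9, 8, 7, 2 → 7
16 → 15, 13, 9, 8, 7, 2 → 6
15 → 13, 9, 8, 7, 2 → 5
13 → 9, 8, 7, 2 → 4
9 → 8, 7, 2 → 3
8 → 7, 2 → 2
7 → 2 → 1
2 → none → 0
Sum: 10 + 9 + 7 + 7 + 6 + 5 + 4 + 3 + 2 + 1 + 0 = 54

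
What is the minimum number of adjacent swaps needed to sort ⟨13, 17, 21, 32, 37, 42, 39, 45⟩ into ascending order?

Minimum adjacent swaps = number of inversions (each swap of adjacent out-of-order elements removes one inversion and no swap can remove more).
Count inversions — for each element, later elements that are smaller:
13: none → 0
17: none → 0
21: none → 0
32: none → 0
37: none → 0
42: 39 → 1
39: none → 0
45: none → 0
Total inversions: 0 + 0 + 0 + 0 + 0 + 1 + 0 + 0 = 1

1 swap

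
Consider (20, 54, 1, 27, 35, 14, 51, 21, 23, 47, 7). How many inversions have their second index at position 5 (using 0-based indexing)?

4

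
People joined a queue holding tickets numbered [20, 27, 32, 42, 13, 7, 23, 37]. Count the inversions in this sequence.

Sweep left to right; for each value list the smaller values that follow it:
20 → 13, 7 → 2
27 → 13, 7, 23 → 3
32 → 13, 7, 23 → 3
42 → 13, 7, 23, 37 → 4
13 → 7 → 1
7 → none → 0
23 → none → 0
37 → none → 0
Sum: 2 + 3 + 3 + 4 + 1 + 0 + 0 + 0 = 13

13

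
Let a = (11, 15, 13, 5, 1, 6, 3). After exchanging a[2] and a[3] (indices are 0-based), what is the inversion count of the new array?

Positions 2 and 3 hold 13 and 5; after swapping, the array is [11, 15, 5, 13, 1, 6, 3].
Sweep left to right; for each value list the smaller values that follow it:
11 → 5, 1, 6, 3 → 4
15 → 5, 13, 1, 6, 3 → 5
5 → 1, 3 → 2
13 → 1, 6, 3 → 3
1 → none → 0
6 → 3 → 1
3 → none → 0
Sum: 4 + 5 + 2 + 3 + 0 + 1 + 0 = 15

15 inversions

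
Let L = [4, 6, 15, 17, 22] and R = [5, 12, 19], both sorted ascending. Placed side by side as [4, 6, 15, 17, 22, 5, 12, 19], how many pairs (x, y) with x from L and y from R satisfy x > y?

8

Count, for every r in R, how many entries of L exceed r:
r = 5: 6, 15, 17, 22 → 4
r = 12: 15, 17, 22 → 3
r = 19: 22 → 1
Cross-inversions: 4 + 3 + 1 = 8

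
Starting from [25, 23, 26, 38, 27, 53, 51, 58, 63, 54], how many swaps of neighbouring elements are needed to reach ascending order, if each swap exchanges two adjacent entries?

5

Minimum adjacent swaps = number of inversions (each swap of adjacent out-of-order elements removes one inversion and no swap can remove more).
Count inversions — for each element, later elements that are smaller:
25: 23 → 1
23: none → 0
26: none → 0
38: 27 → 1
27: none → 0
53: 51 → 1
51: none → 0
58: 54 → 1
63: 54 → 1
54: none → 0
Total inversions: 1 + 0 + 0 + 1 + 0 + 1 + 0 + 1 + 1 + 0 = 5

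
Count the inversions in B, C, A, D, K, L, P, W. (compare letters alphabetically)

There are 2 out-of-order pairs.

For each element, count later entries that are smaller:
B → A → 1
C → A → 1
A → none → 0
D → none → 0
K → none → 0
L → none → 0
P → none → 0
W → none → 0
Sum: 1 + 1 + 0 + 0 + 0 + 0 + 0 + 0 = 2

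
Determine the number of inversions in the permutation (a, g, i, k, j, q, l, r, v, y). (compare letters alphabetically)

2

Element-by-element contributions:
a → none → 0
g → none → 0
i → none → 0
k → j → 1
j → none → 0
q → l → 1
l → none → 0
r → none → 0
v → none → 0
y → none → 0
Sum: 0 + 0 + 0 + 1 + 0 + 1 + 0 + 0 + 0 + 0 = 2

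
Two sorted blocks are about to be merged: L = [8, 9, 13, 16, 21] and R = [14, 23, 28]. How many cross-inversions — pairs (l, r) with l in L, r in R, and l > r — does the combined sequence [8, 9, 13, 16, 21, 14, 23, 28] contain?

Count, for every r in R, how many entries of L exceed r:
r = 14: 16, 21 → 2
r = 23: none → 0
r = 28: none → 0
Cross-inversions: 2 + 0 + 0 = 2

2 split inversions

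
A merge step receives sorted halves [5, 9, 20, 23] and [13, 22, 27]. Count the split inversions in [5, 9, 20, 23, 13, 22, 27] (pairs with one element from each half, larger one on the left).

Count, for every r in R, how many entries of L exceed r:
r = 13: 20, 23 → 2
r = 22: 23 → 1
r = 27: none → 0
Cross-inversions: 2 + 1 + 0 = 3

3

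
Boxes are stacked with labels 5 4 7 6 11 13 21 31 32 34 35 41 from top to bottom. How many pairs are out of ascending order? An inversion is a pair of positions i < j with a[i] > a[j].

Element-by-element contributions:
5 → 4 → 1
4 → none → 0
7 → 6 → 1
6 → none → 0
11 → none → 0
13 → none → 0
21 → none → 0
31 → none → 0
32 → none → 0
34 → none → 0
35 → none → 0
41 → none → 0
Sum: 1 + 0 + 1 + 0 + 0 + 0 + 0 + 0 + 0 + 0 + 0 + 0 = 2

2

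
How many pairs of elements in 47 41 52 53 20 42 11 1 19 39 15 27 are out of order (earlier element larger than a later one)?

46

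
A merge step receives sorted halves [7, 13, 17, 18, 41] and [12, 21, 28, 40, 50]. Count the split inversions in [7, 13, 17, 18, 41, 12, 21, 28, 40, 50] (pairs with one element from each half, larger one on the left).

7 split inversions

For each element r of the right run, count left-run elements greater than r:
r = 12: 13, 17, 18, 41 → 4
r = 21: 41 → 1
r = 28: 41 → 1
r = 40: 41 → 1
r = 50: none → 0
Cross-inversions: 4 + 1 + 1 + 1 + 0 = 7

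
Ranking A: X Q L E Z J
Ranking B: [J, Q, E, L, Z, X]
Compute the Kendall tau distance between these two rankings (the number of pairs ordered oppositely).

10 discordant pairs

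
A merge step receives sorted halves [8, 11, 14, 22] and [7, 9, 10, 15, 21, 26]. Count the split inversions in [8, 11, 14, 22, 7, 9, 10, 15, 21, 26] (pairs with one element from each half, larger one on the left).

12

For each element r of the right run, count left-run elements greater than r:
r = 7: 8, 11, 14, 22 → 4
r = 9: 11, 14, 22 → 3
r = 10: 11, 14, 22 → 3
r = 15: 22 → 1
r = 21: 22 → 1
r = 26: none → 0
Cross-inversions: 4 + 3 + 3 + 1 + 1 + 0 = 12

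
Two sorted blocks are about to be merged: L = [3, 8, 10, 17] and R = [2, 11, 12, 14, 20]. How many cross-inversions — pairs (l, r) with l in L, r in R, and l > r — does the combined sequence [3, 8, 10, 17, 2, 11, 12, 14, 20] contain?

Split inversions: 7

Count, for every r in R, how many entries of L exceed r:
r = 2: 3, 8, 10, 17 → 4
r = 11: 17 → 1
r = 12: 17 → 1
r = 14: 17 → 1
r = 20: none → 0
Cross-inversions: 4 + 1 + 1 + 1 + 0 = 7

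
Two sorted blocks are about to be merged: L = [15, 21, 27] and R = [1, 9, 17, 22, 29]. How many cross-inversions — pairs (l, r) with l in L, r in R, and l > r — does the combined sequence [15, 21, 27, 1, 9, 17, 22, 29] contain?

Take each right-half value and tally the left-half values above it:
r = 1: 15, 21, 27 → 3
r = 9: 15, 21, 27 → 3
r = 17: 21, 27 → 2
r = 22: 27 → 1
r = 29: none → 0
Cross-inversions: 3 + 3 + 2 + 1 + 0 = 9

9 cross-inversions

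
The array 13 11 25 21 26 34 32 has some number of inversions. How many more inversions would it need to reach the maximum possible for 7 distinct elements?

18

Maximum inversions for 7 distinct elements is C(7, 2) = 7·6/2 = 21.
Current inversions — for each element, count later smaller elements:
13: 1
11: 0
25: 1
21: 0
26: 0
34: 1
32: 0
Current total: 1 + 0 + 1 + 0 + 0 + 1 + 0 = 3
Shortfall: 21 − 3 = 18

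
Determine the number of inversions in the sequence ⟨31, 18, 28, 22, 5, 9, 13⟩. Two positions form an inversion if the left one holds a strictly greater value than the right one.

16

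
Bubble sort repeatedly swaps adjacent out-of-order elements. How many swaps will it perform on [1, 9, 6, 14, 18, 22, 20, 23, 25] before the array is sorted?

The minimum number of adjacent swaps to sort an array equals its inversion count, since every such swap removes exactly one inversion.
Count inversions — for each element, later elements that are smaller:
1: none → 0
9: 6 → 1
6: none → 0
14: none → 0
18: none → 0
22: 20 → 1
20: none → 0
23: none → 0
25: none → 0
Total inversions: 0 + 1 + 0 + 0 + 0 + 1 + 0 + 0 + 0 = 2

2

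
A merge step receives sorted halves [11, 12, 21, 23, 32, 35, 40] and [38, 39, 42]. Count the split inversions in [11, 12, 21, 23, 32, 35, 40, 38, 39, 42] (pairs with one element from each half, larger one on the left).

Count, for every r in R, how many entries of L exceed r:
r = 38: 40 → 1
r = 39: 40 → 1
r = 42: none → 0
Cross-inversions: 1 + 1 + 0 = 2

2 cross-inversions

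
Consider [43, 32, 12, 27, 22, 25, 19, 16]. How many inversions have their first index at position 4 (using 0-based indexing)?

2

The element at index 4 is 22.
Elements after it: 25, 19, 16
Those smaller than 22: 19, 16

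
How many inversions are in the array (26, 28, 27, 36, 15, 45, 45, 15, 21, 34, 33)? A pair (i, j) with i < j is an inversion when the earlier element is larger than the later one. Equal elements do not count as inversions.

For each element, count later entries that are smaller:
26: 3
28: 4
27: 3
36: 5
15: 0
45: 4
45: 4
15: 0
21: 0
34: 1
33: 0
Sum: 3 + 4 + 3 + 5 + 0 + 4 + 4 + 0 + 0 + 1 + 0 = 24

Inversions: 24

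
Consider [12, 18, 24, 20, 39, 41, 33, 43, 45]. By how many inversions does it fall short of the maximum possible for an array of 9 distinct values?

33 inversions short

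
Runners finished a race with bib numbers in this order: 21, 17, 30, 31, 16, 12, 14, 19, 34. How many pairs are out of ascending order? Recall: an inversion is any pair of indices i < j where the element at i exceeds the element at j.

Element-by-element contributions:
21: 5
17: 3
30: 4
31: 4
16: 2
12: 0
14: 0
19: 0
34: 0
Sum: 5 + 3 + 4 + 4 + 2 + 0 + 0 + 0 + 0 = 18

18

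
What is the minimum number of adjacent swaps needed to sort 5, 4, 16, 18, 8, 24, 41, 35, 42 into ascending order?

4

The minimum number of adjacent swaps to sort an array equals its inversion count, since every such swap removes exactly one inversion.
Count inversions — for each element, later elements that are smaller:
5: 4 → 1
4: none → 0
16: 8 → 1
18: 8 → 1
8: none → 0
24: none → 0
41: 35 → 1
35: none → 0
42: none → 0
Total inversions: 1 + 0 + 1 + 1 + 0 + 0 + 1 + 0 + 0 = 4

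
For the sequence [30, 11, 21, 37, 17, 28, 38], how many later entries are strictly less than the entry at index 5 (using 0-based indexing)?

0 such elements

The element at index 5 is 28.
Elements after it: 38
None of them are smaller than 28.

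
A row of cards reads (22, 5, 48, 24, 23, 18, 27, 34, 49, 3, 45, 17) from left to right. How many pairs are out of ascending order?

Element-by-element contributions:
22 → 5, 18, 3, 17 → 4
5 → 3 → 1
48 → 24, 23, 18, 27, 34, 3, 45, 17 → 8
24 → 23, 18, 3, 17 → 4
23 → 18, 3, 17 → 3
18 → 3, 17 → 2
27 → 3, 17 → 2
34 → 3, 17 → 2
49 → 3, 45, 17 → 3
3 → none → 0
45 → 17 → 1
17 → none → 0
Sum: 4 + 1 + 8 + 4 + 3 + 2 + 2 + 2 + 3 + 0 + 1 + 0 = 30

30 out-of-order pairs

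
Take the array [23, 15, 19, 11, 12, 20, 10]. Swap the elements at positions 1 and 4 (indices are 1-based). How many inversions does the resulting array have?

10 inversions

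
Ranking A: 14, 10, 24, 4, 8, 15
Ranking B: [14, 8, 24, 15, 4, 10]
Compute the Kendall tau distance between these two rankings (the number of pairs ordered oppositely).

Assign each item its position (1..6) in the first ordering, then rewrite the second ordering as that position sequence:
positions: 14→1, 10→2, 24→3, 4→4, 8→5, 15→6
second ordering as positions: [1, 5, 3, 6, 4, 2]
Discordant pairs = inversions in this position sequence.
1: 0
5: 3, 4, 2 → 3
3: 2 → 1
6: 4, 2 → 2
4: 2 → 1
2: 0
Total: 0 + 3 + 1 + 2 + 1 + 0 = 7

7 discordant pairs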